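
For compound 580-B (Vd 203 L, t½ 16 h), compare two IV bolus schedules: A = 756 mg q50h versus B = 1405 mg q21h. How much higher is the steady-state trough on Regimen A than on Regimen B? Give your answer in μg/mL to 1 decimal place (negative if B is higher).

Regimen A: f = (1/2)^(50/16) ≈ 0.1146; Cmin,ss = (756/203)·f/(1−f) ≈ 0.482 μg/mL.
Regimen B: f = (1/2)^(21/16) ≈ 0.4026; Cmin,ss = (1405/203)·f/(1−f) ≈ 4.664 μg/mL.
Difference ≈ 0.482 − 4.664 ≈ -4.182 μg/mL.

-4.2 μg/mL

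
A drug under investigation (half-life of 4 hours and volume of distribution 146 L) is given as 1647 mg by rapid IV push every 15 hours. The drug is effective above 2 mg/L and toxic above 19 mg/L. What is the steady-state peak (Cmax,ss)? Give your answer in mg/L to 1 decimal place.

12.2 mg/L

k = ln2/t½ = ln2/4 ≈ 0.173287 h⁻¹; fraction remaining f = e^(−kτ) = e^(−0.173287×15) ≈ 0.0743.
At steady state, accumulation factor R = 1/(1 − e^(−kτ)) ≈ 1.0803.
Single-dose peak C₀ = D/Vd = 1647/146 ≈ 11.281 mg/L.
Steady-state peak Cmax,ss = C₀·R ≈ 11.281 × 1.0803 ≈ 12.187 mg/L.
Peak 12.2 mg/L vs MTC 19 mg/L: below toxic threshold.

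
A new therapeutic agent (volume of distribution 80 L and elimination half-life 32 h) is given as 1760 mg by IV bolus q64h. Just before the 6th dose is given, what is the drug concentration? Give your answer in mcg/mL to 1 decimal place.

f = (1/2)^(τ/t½) = (1/2)^(64/32) ≈ 0.2500.
C₀ = D/Vd = 1760/80 ≈ 22.000 mcg/mL.
Before the 6th dose, 5 doses have been given. Superposition: Cmin = C₀·(f + f² + … + f^5).
≈ 22.000 × (0.2500 + 0.0625 + 0.0156 + 0.0039 + 0.0010) ≈ 22.000 × 0.3330 ≈ 7.326 mcg/mL.

7.3 mcg/mL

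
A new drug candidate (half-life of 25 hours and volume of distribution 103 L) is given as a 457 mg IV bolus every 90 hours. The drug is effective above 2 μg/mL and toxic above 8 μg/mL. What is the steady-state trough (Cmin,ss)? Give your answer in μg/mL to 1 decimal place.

0.4 μg/mL

k = ln2/t½ = ln2/25 ≈ 0.027726 h⁻¹; fraction remaining f = e^(−kτ) = e^(−0.027726×90) ≈ 0.0825.
At steady state, accumulation factor R = 1/(1 − e^(−kτ)) ≈ 1.0899.
Single-dose peak C₀ = D/Vd = 457/103 ≈ 4.437 μg/mL.
Steady-state peak Cmax,ss = C₀·R ≈ 4.437 × 1.0899 ≈ 4.836 μg/mL.
One interval later, Cmin,ss = Cmax,ss·e^(−kτ) ≈ 4.836 × 0.0825 ≈ 0.399 μg/mL.
Trough 0.4 μg/mL vs MEC 2 μg/mL: subtherapeutic.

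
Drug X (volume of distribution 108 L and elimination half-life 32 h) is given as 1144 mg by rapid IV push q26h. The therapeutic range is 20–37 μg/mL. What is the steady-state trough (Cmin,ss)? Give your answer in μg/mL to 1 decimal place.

τ/t½ = 26/32 ≈ 0.8125, so fraction remaining f = (1/2)^(26/32) ≈ 0.5694.
Each bolus raises the concentration by D/Vd = 1144/108 ≈ 10.593 μg/mL.
Steady-state trough Cmin,ss = C₀·f/(1−f) ≈ 10.593 × 0.5694/0.4306 ≈ 14.008 μg/mL.
Trough 14.0 μg/mL vs MEC 20 μg/mL: subtherapeutic.

14.0 μg/mL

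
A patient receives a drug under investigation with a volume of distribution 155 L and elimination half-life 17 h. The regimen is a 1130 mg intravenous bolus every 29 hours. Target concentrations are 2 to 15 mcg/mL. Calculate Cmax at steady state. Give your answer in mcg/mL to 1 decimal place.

10.5 mcg/mL

Over one 29-h interval, 29/17 ≈ 1.7059 half-lives elapse, leaving f ≈ 0.3065 of each dose.
At steady state, accumulation factor R = 1/(1 − e^(−kτ)) ≈ 1.4420.
Single-dose peak C₀ = D/Vd = 1130/155 ≈ 7.290 mcg/mL.
Cmax,ss = C₀/(1 − f) ≈ 7.290/0.6935 ≈ 10.512 mcg/mL.
Peak 10.5 mcg/mL vs MTC 15 mcg/mL: below toxic threshold.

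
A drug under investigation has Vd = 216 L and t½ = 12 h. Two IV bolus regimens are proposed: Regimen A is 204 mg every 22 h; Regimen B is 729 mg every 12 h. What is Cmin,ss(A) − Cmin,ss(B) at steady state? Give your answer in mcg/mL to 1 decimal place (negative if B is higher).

Regimen A: f = (1/2)^(22/12) ≈ 0.2806; Cmin,ss = (204/216)·f/(1−f) ≈ 0.368 mcg/mL.
Regimen B: f = (1/2)^(12/12) ≈ 0.5000; Cmin,ss = (729/216)·f/(1−f) ≈ 3.375 mcg/mL.
Difference ≈ 0.368 − 3.375 ≈ -3.007 mcg/mL.

-3.0 mcg/mL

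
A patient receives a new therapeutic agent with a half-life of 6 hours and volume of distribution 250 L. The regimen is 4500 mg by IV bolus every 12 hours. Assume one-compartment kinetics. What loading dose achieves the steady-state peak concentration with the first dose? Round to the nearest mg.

f = (1/2)^(12/6) ≈ 0.250000; accumulation ratio R = 1/(1−f) ≈ 1.33333.
Loading dose to hit Cmax,ss on first dose: D_load = D_maint·R ≈ 4500 × 1.33333 ≈ 5999.98 mg.

6000 mg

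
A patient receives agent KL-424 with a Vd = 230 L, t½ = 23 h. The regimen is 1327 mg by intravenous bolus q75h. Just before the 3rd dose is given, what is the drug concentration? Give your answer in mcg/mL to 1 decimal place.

f = (1/2)^(τ/t½) = (1/2)^(75/23) ≈ 0.1043.
C₀ = D/Vd = 1327/230 ≈ 5.770 mcg/mL.
Before the 3rd dose, 2 doses have been given. Superposition: Cmin = C₀·(f + f²).
≈ 5.770 × (0.1043 + 0.0109) ≈ 5.770 × 0.1152 ≈ 0.665 mcg/mL.

0.7 mcg/mL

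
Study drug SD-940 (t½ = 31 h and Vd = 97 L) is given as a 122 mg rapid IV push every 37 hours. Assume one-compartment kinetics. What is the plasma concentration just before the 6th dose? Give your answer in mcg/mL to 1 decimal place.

1.0 mcg/mL

f = (1/2)^(τ/t½) = (1/2)^(37/31) ≈ 0.4372.
C₀ = D/Vd = 122/97 ≈ 1.258 mcg/mL.
Before the 6th dose, 5 doses have been given. Superposition: Cmin = C₀·(f + f² + … + f^5).
≈ 1.258 × (0.4372 + 0.1911 + 0.0836 + 0.0365 + 0.0160) ≈ 1.258 × 0.7644 ≈ 0.962 mcg/mL.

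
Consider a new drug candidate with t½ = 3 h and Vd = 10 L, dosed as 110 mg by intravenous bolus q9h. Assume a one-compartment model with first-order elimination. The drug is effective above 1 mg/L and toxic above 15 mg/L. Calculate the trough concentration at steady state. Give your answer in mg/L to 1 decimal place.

The dosing interval is 3 half-lives, so f = 2^(−3) = 0.125.
Accumulation ratio R = 1/(1 − f) = 1/0.875 = 8/7.
Single-dose peak C₀ = D/Vd = 110/10 = 11 mg/L.
Steady-state peak Cmax,ss = C₀·R = 11 × 8/7 ≈ 12.571 mg/L.
Steady-state trough Cmin,ss = Cmax,ss·f ≈ 12.571 × 0.125 ≈ 1.571 mg/L.
Trough 1.6 mg/L vs MEC 1 mg/L: adequate.

1.6 mg/L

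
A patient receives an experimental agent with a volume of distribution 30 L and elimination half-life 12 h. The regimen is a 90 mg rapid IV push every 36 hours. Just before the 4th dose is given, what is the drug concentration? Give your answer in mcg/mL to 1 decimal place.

0.4 mcg/mL

f = (1/2)^(τ/t½) = (1/2)^(36/12) ≈ 0.1250.
C₀ = D/Vd = 90/30 ≈ 3.000 mcg/mL.
Before the 4th dose, 3 doses have been given. Superposition: Cmin = C₀·(f + f² + … + f^3).
≈ 3.000 × (0.1250 + 0.0156 + 0.0020) ≈ 3.000 × 0.1426 ≈ 0.428 mcg/mL.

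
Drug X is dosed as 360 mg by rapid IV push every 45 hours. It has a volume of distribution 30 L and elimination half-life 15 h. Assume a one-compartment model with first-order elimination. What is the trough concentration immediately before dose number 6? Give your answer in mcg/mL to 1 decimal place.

1.7 mcg/mL

f = (1/2)^(τ/t½) = (1/2)^(45/15) ≈ 0.1250.
C₀ = D/Vd = 360/30 ≈ 12.000 mcg/mL.
Before the 6th dose, 5 doses have been given. Superposition: Cmin = C₀·(f + f² + … + f^5).
≈ 12.000 × (0.1250 + 0.0156 + 0.0020 + 0.0002 + 0.0000) ≈ 12.000 × 0.1428 ≈ 1.714 mcg/mL.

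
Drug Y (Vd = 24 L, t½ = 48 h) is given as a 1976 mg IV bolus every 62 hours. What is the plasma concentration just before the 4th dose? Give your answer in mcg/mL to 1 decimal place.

53.0 mcg/mL

f = (1/2)^(τ/t½) = (1/2)^(62/48) ≈ 0.4085.
C₀ = D/Vd = 1976/24 ≈ 82.333 mcg/mL.
Before the 4th dose, 3 doses have been given. Superposition: Cmin = C₀·(f + f² + … + f^3).
≈ 82.333 × (0.4085 + 0.1669 + 0.0682) ≈ 82.333 × 0.6436 ≈ 52.990 mcg/mL.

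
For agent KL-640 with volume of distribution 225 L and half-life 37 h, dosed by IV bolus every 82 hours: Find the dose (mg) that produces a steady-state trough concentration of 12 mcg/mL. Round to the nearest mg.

τ/t½ = 82/37 ≈ 2.2162, so f = (1/2)^(82/37) ≈ 0.215205.
Cmin,ss = (D/Vd)·f/(1−f), so D = Cmin,ss·Vd·(1−f)/f.
D = 12 × 225 × (1−f)/f ≈ 12 × 225 × 3.64673 ≈ 9846.17 mg.

9846 mg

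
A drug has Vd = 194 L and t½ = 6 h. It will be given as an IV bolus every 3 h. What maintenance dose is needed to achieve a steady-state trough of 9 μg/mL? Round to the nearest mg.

723 mg

τ/t½ = 3/6 ≈ 0.5, so f = (1/2)^(3/6) ≈ 0.707107.
Cmin,ss = (D/Vd)·f/(1−f), so D = Cmin,ss·Vd·(1−f)/f.
D = 9 × 194 × (1−f)/f ≈ 9 × 194 × 0.41421 ≈ 723.21 mg.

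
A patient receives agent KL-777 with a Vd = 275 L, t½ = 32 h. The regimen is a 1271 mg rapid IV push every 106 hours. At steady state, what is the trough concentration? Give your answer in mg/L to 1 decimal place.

0.5 mg/L

k = ln2/t½ = ln2/32 ≈ 0.021661 h⁻¹; fraction remaining f = e^(−kτ) = e^(−0.021661×106) ≈ 0.1007.
Single-dose peak C₀ = D/Vd = 1271/275 ≈ 4.622 mg/L.
Steady-state trough Cmin,ss = C₀·f/(1−f) ≈ 4.622 × 0.1007/0.8993 ≈ 0.518 mg/L.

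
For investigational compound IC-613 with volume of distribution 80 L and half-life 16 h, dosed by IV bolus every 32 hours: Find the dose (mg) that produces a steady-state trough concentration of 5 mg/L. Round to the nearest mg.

1200 mg

τ/t½ = 32/16 ≈ 2, so f = (1/2)^(32/16) ≈ 0.250000.
Cmin,ss = (D/Vd)·f/(1−f), so D = Cmin,ss·Vd·(1−f)/f.
D = 5 × 80 × (1−f)/f ≈ 5 × 80 × 3.00000 ≈ 1200.00 mg.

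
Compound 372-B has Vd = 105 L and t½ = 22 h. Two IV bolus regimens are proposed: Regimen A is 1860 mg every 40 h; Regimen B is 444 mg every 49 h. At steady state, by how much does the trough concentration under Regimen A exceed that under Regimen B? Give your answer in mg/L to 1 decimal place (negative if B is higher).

5.9 mg/L

Regimen A: f = (1/2)^(40/22) ≈ 0.2836; Cmin,ss = (1860/105)·f/(1−f) ≈ 7.013 mg/L.
Regimen B: f = (1/2)^(49/22) ≈ 0.2136; Cmin,ss = (444/105)·f/(1−f) ≈ 1.149 mg/L.
Difference ≈ 7.013 − 1.149 ≈ 5.864 mg/L.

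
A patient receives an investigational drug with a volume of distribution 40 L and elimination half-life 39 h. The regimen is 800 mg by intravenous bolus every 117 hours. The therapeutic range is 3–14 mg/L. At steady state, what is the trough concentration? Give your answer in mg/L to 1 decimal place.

2.9 mg/L

The dosing interval is 3 half-lives, so f = 2^(−3) = 0.125.
At steady state, R = 1/(1 − 0.125) = 8/7.
Single-dose peak C₀ = D/Vd = 800/40 = 20 mg/L.
Steady-state peak Cmax,ss = C₀·R = 20 × 8/7 ≈ 22.857 mg/L.
Steady-state trough Cmin,ss = Cmax,ss·f ≈ 22.857 × 0.125 ≈ 2.857 mg/L.
Trough 2.9 mg/L vs MEC 3 mg/L: subtherapeutic.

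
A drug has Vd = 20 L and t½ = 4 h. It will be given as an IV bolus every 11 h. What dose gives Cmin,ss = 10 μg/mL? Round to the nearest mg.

τ/t½ = 11/4 ≈ 2.75, so f = (1/2)^(11/4) ≈ 0.148651.
Cmin,ss = (D/Vd)·f/(1−f), so D = Cmin,ss·Vd·(1−f)/f.
D = 10 × 20 × (1−f)/f ≈ 10 × 20 × 5.72717 ≈ 1145.43 mg.

1145 mg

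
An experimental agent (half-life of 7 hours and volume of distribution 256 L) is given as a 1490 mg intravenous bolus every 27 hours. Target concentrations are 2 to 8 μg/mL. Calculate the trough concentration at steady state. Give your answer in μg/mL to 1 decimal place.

0.4 μg/mL

τ/t½ = 27/7 ≈ 3.8571, so fraction remaining f = (1/2)^(27/7) ≈ 0.0690.
Accumulation ratio R = 1/(1 − f) ≈ 1/0.9310 ≈ 1.0741.
Each bolus raises the concentration by D/Vd = 1490/256 ≈ 5.820 μg/mL.
Steady-state peak Cmax,ss = C₀·R ≈ 5.820 × 1.0741 ≈ 6.251 μg/mL.
One interval later, Cmin,ss = Cmax,ss·e^(−kτ) ≈ 6.251 × 0.0690 ≈ 0.431 μg/mL.
Trough 0.4 μg/mL vs MEC 2 μg/mL: subtherapeutic.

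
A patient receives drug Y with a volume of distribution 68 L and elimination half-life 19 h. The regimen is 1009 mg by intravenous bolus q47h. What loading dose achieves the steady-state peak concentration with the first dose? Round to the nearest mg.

1231 mg

f = (1/2)^(47/19) ≈ 0.180031; accumulation ratio R = 1/(1−f) ≈ 1.21956.
Loading dose to hit Cmax,ss on first dose: D_load = D_maint·R ≈ 1009 × 1.21956 ≈ 1230.54 mg.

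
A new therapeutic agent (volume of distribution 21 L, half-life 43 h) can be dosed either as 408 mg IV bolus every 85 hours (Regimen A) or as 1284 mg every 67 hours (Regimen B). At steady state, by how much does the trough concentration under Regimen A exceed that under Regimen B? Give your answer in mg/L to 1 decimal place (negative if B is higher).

-24.8 mg/L

Regimen A: f = (1/2)^(85/43) ≈ 0.2541; Cmin,ss = (408/21)·f/(1−f) ≈ 6.619 mg/L.
Regimen B: f = (1/2)^(67/43) ≈ 0.3396; Cmin,ss = (1284/21)·f/(1−f) ≈ 31.442 mg/L.
Difference ≈ 6.619 − 31.442 ≈ -24.823 mg/L.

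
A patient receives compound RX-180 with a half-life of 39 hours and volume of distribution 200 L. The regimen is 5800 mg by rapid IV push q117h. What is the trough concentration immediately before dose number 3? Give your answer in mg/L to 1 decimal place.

4.1 mg/L

f = (1/2)^(τ/t½) = (1/2)^(117/39) ≈ 0.1250.
C₀ = D/Vd = 5800/200 ≈ 29.000 mg/L.
Before the 3rd dose, 2 doses have been given. Superposition: Cmin = C₀·(f + f²).
≈ 29.000 × (0.1250 + 0.0156) ≈ 29.000 × 0.1406 ≈ 4.077 mg/L.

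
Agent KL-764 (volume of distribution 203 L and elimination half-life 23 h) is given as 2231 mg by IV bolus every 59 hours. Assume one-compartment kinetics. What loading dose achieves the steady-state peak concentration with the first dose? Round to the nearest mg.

f = (1/2)^(59/23) ≈ 0.168963; accumulation ratio R = 1/(1−f) ≈ 1.20332.
Loading dose to hit Cmax,ss on first dose: D_load = D_maint·R ≈ 2231 × 1.20332 ≈ 2684.61 mg.

2685 mg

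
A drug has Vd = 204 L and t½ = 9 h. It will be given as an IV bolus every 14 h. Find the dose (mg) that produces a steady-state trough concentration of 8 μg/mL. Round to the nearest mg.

3165 mg

τ/t½ = 14/9 ≈ 1.5556, so f = (1/2)^(14/9) ≈ 0.340198.
Cmin,ss = (D/Vd)·f/(1−f), so D = Cmin,ss·Vd·(1−f)/f.
D = 8 × 204 × (1−f)/f ≈ 8 × 204 × 1.93946 ≈ 3165.20 mg.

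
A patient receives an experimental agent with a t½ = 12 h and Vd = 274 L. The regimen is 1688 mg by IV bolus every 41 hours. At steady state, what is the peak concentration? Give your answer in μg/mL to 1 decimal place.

Over one 41-h interval, 41/12 ≈ 3.4167 half-lives elapse, leaving f ≈ 0.0936 of each dose.
Accumulation ratio R = 1/(1 − f) ≈ 1/0.9064 ≈ 1.1033.
Each bolus raises the concentration by D/Vd = 1688/274 ≈ 6.161 μg/mL.
Cmax,ss = C₀/(1 − f) ≈ 6.161/0.9064 ≈ 6.797 μg/mL.

6.8 μg/mL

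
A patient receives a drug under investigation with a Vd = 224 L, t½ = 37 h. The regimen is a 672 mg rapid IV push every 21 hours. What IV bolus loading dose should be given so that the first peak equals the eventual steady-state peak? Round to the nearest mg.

f = (1/2)^(21/37) ≈ 0.674753; accumulation ratio R = 1/(1−f) ≈ 3.07459.
Loading dose to hit Cmax,ss on first dose: D_load = D_maint·R ≈ 672 × 3.07459 ≈ 2066.12 mg.

2066 mg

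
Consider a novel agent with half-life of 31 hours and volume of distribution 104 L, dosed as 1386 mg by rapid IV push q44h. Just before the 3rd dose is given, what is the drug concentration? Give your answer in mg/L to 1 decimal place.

6.8 mg/L

f = (1/2)^(τ/t½) = (1/2)^(44/31) ≈ 0.3739.
C₀ = D/Vd = 1386/104 ≈ 13.327 mg/L.
Before the 3rd dose, 2 doses have been given. Superposition: Cmin = C₀·(f + f²).
≈ 13.327 × (0.3739 + 0.1398) ≈ 13.327 × 0.5137 ≈ 6.846 mg/L.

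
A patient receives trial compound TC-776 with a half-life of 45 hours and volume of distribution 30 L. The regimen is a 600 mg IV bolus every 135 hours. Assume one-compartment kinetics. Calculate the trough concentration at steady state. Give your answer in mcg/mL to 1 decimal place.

2.9 mcg/mL

τ = 135 h = 3 half-lives, so f = (1/2)^3 = 0.125.
Accumulation ratio R = 1/(1 − f) = 1/0.875 = 8/7.
Single-dose peak C₀ = D/Vd = 600/30 = 20 mcg/mL.
Steady-state peak Cmax,ss = C₀·R = 20 × 8/7 ≈ 22.857 mcg/mL.
Steady-state trough Cmin,ss = Cmax,ss·f ≈ 22.857 × 0.125 ≈ 2.857 mcg/mL.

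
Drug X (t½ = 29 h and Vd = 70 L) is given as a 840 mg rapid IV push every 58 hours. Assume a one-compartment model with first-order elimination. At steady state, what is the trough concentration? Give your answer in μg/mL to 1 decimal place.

4.0 μg/mL

τ = 58 h = 2 half-lives, so f = (1/2)^2 = 0.25.
Accumulation ratio R = 1/(1 − f) = 1/0.75 = 4/3.
Single-dose peak C₀ = D/Vd = 840/70 = 12 μg/mL.
Steady-state peak Cmax,ss = C₀·R = 12 × 4/3 ≈ 16.000 μg/mL.
Steady-state trough Cmin,ss = Cmax,ss·f ≈ 16.000 × 0.25 ≈ 4.000 μg/mL.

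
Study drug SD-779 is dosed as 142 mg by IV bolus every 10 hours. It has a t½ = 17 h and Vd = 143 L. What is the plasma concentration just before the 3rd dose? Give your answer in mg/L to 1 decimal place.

f = (1/2)^(τ/t½) = (1/2)^(10/17) ≈ 0.6652.
C₀ = D/Vd = 142/143 ≈ 0.993 mg/L.
Before the 3rd dose, 2 doses have been given. Superposition: Cmin = C₀·(f + f²).
≈ 0.993 × (0.6652 + 0.4425) ≈ 0.993 × 1.1077 ≈ 1.100 mg/L.

1.1 mg/L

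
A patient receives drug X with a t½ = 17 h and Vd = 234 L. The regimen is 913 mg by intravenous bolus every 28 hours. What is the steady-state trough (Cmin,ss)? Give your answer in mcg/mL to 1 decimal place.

Over one 28-h interval, 28/17 ≈ 1.6471 half-lives elapse, leaving f ≈ 0.3193 of each dose.
Accumulation ratio R = 1/(1 − f) ≈ 1/0.6807 ≈ 1.4691.
Single-dose peak C₀ = D/Vd = 913/234 ≈ 3.902 mcg/mL.
Steady-state peak Cmax,ss = C₀·R ≈ 3.902 × 1.4691 ≈ 5.732 mcg/mL.
One interval later, Cmin,ss = Cmax,ss·e^(−kτ) ≈ 5.732 × 0.3193 ≈ 1.830 mcg/mL.

1.8 mcg/mL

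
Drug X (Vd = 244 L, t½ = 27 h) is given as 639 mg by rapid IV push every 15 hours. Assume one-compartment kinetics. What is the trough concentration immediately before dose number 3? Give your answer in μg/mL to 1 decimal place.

3.0 μg/mL

f = (1/2)^(τ/t½) = (1/2)^(15/27) ≈ 0.6804.
C₀ = D/Vd = 639/244 ≈ 2.619 μg/mL.
Before the 3rd dose, 2 doses have been given. Superposition: Cmin = C₀·(f + f²).
≈ 2.619 × (0.6804 + 0.4629) ≈ 2.619 × 1.1433 ≈ 2.994 μg/mL.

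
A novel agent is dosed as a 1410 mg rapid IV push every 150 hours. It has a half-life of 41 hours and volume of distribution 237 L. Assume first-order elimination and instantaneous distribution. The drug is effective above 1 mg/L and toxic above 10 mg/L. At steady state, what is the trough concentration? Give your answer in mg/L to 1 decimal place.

Over one 150-h interval, 150/41 ≈ 3.6585 half-lives elapse, leaving f ≈ 0.0792 of each dose.
Single-dose peak C₀ = D/Vd = 1410/237 ≈ 5.949 mg/L.
Steady-state trough Cmin,ss = C₀·f/(1−f) ≈ 5.949 × 0.0792/0.9208 ≈ 0.512 mg/L.
Trough 0.5 mg/L vs MEC 1 mg/L: subtherapeutic.

0.5 mg/L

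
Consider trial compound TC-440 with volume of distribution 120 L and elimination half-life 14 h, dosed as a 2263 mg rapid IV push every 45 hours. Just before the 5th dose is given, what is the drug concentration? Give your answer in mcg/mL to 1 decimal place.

2.3 mcg/mL

f = (1/2)^(τ/t½) = (1/2)^(45/14) ≈ 0.1077.
C₀ = D/Vd = 2263/120 ≈ 18.858 mcg/mL.
Before the 5th dose, 4 doses have been given. Superposition: Cmin = C₀·(f + f² + … + f^4).
≈ 18.858 × (0.1077 + 0.0116 + 0.0012 + 0.0001) ≈ 18.858 × 0.1206 ≈ 2.274 mcg/mL.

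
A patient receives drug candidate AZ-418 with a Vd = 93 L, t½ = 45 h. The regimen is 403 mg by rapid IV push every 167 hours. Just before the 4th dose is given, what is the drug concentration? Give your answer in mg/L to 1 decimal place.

f = (1/2)^(τ/t½) = (1/2)^(167/45) ≈ 0.0764.
C₀ = D/Vd = 403/93 ≈ 4.333 mg/L.
Before the 4th dose, 3 doses have been given. Superposition: Cmin = C₀·(f + f² + … + f^3).
≈ 4.333 × (0.0764 + 0.0058 + 0.0004) ≈ 4.333 × 0.0826 ≈ 0.358 mg/L.

0.4 mg/L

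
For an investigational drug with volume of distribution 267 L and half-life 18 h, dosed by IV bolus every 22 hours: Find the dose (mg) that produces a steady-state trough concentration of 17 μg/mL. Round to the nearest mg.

6051 mg

τ/t½ = 22/18 ≈ 1.2222, so f = (1/2)^(22/18) ≈ 0.428622.
Cmin,ss = (D/Vd)·f/(1−f), so D = Cmin,ss·Vd·(1−f)/f.
D = 17 × 267 × (1−f)/f ≈ 17 × 267 × 1.33306 ≈ 6050.76 mg.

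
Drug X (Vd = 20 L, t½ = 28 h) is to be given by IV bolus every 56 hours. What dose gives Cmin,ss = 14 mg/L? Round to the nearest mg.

τ/t½ = 56/28 ≈ 2, so f = (1/2)^(56/28) ≈ 0.250000.
Cmin,ss = (D/Vd)·f/(1−f), so D = Cmin,ss·Vd·(1−f)/f.
D = 14 × 20 × (1−f)/f ≈ 14 × 20 × 3.00000 ≈ 840.00 mg.

840 mg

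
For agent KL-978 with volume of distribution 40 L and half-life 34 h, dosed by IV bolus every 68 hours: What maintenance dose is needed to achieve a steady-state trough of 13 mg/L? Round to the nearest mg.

τ/t½ = 68/34 ≈ 2, so f = (1/2)^(68/34) ≈ 0.250000.
Cmin,ss = (D/Vd)·f/(1−f), so D = Cmin,ss·Vd·(1−f)/f.
D = 13 × 40 × (1−f)/f ≈ 13 × 40 × 3.00000 ≈ 1560.00 mg.

1560 mg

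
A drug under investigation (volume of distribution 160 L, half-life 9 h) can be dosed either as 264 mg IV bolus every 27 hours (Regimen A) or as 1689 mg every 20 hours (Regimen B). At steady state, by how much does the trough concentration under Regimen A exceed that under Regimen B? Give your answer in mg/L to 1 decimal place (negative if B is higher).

-2.6 mg/L

Regimen A: f = (1/2)^(27/9) ≈ 0.1250; Cmin,ss = (264/160)·f/(1−f) ≈ 0.236 mg/L.
Regimen B: f = (1/2)^(20/9) ≈ 0.2143; Cmin,ss = (1689/160)·f/(1−f) ≈ 2.879 mg/L.
Difference ≈ 0.236 − 2.879 ≈ -2.643 mg/L.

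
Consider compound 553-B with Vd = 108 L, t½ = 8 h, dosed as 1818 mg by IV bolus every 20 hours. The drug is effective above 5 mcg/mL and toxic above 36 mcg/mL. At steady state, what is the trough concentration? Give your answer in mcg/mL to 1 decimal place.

3.6 mcg/mL

Over one 20-h interval, 20/8 ≈ 2.5 half-lives elapse, leaving f ≈ 0.1768 of each dose.
Single-dose peak C₀ = D/Vd = 1818/108 ≈ 16.833 mcg/mL.
Steady-state trough Cmin,ss = C₀·f/(1−f) ≈ 16.833 × 0.1768/0.8232 ≈ 3.615 mcg/mL.
Trough 3.6 mcg/mL vs MEC 5 mcg/mL: subtherapeutic.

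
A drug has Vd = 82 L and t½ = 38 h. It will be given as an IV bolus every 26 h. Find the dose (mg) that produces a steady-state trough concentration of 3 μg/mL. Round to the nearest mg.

τ/t½ = 26/38 ≈ 0.68421, so f = (1/2)^(26/38) ≈ 0.622346.
Cmin,ss = (D/Vd)·f/(1−f), so D = Cmin,ss·Vd·(1−f)/f.
D = 3 × 82 × (1−f)/f ≈ 3 × 82 × 0.60682 ≈ 149.28 mg.

149 mg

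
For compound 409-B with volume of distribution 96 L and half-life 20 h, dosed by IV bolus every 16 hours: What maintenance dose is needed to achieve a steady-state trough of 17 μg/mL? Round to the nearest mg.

1209 mg

τ/t½ = 16/20 ≈ 0.8, so f = (1/2)^(16/20) ≈ 0.574349.
Cmin,ss = (D/Vd)·f/(1−f), so D = Cmin,ss·Vd·(1−f)/f.
D = 17 × 96 × (1−f)/f ≈ 17 × 96 × 0.74110 ≈ 1209.48 mg.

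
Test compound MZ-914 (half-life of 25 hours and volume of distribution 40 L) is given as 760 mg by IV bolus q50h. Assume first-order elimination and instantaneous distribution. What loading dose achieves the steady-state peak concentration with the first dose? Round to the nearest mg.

f = (1/2)^(50/25) ≈ 0.250000; accumulation ratio R = 1/(1−f) ≈ 1.33333.
Loading dose to hit Cmax,ss on first dose: D_load = D_maint·R ≈ 760 × 1.33333 ≈ 1013.33 mg.

1013 mg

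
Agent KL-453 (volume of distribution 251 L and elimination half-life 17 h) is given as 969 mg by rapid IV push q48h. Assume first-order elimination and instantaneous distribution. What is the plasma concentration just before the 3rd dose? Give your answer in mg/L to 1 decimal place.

0.6 mg/L

f = (1/2)^(τ/t½) = (1/2)^(48/17) ≈ 0.1413.
C₀ = D/Vd = 969/251 ≈ 3.861 mg/L.
Before the 3rd dose, 2 doses have been given. Superposition: Cmin = C₀·(f + f²).
≈ 3.861 × (0.1413 + 0.0200) ≈ 3.861 × 0.1613 ≈ 0.623 mg/L.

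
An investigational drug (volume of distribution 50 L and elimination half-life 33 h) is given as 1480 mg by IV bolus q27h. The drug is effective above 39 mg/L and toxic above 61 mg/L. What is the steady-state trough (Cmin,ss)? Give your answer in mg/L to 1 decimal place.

k = ln2/t½ = ln2/33 ≈ 0.021004 h⁻¹; fraction remaining f = e^(−kτ) = e^(−0.021004×27) ≈ 0.5672.
Single-dose peak C₀ = D/Vd = 1480/50 ≈ 29.600 mg/L.
Steady-state trough Cmin,ss = C₀·f/(1−f) ≈ 29.600 × 0.5672/0.4328 ≈ 38.792 mg/L.
Trough 38.8 mg/L vs MEC 39 mg/L: subtherapeutic.

38.8 mg/L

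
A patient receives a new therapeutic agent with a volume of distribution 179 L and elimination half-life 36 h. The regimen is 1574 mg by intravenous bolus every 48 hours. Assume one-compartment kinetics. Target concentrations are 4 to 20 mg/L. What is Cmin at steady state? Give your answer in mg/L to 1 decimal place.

τ/t½ = 48/36 ≈ 1.3333, so fraction remaining f = (1/2)^(48/36) ≈ 0.3969.
Accumulation ratio R = 1/(1 − f) ≈ 1/0.6031 ≈ 1.6581.
Each bolus raises the concentration by D/Vd = 1574/179 ≈ 8.793 mg/L.
Steady-state peak Cmax,ss = C₀·R ≈ 8.793 × 1.6581 ≈ 14.580 mg/L.
One interval later, Cmin,ss = Cmax,ss·e^(−kτ) ≈ 14.580 × 0.3969 ≈ 5.787 mg/L.
Trough 5.8 mg/L vs MEC 4 mg/L: adequate.

5.8 mg/L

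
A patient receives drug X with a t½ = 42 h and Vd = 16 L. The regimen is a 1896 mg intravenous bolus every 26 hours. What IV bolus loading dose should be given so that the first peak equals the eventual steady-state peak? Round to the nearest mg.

f = (1/2)^(26/42) ≈ 0.651101; accumulation ratio R = 1/(1−f) ≈ 2.86616.
Loading dose to hit Cmax,ss on first dose: D_load = D_maint·R ≈ 1896 × 2.86616 ≈ 5434.24 mg.

5434 mg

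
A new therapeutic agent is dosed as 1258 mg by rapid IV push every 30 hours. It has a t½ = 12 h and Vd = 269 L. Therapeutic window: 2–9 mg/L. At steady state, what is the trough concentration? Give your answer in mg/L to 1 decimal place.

τ/t½ = 30/12 ≈ 2.5, so fraction remaining f = (1/2)^(30/12) ≈ 0.1768.
At steady state, accumulation factor R = 1/(1 − e^(−kτ)) ≈ 1.2148.
Each bolus raises the concentration by D/Vd = 1258/269 ≈ 4.677 mg/L.
Cmax,ss = C₀/(1 − f) ≈ 4.677/0.8232 ≈ 5.681 mg/L.
One interval later, Cmin,ss = Cmax,ss·e^(−kτ) ≈ 5.681 × 0.1768 ≈ 1.004 mg/L.
Trough 1.0 mg/L vs MEC 2 mg/L: subtherapeutic.

1.0 mg/L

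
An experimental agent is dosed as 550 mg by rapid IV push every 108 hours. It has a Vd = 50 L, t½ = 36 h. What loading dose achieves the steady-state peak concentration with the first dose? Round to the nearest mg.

629 mg

f = (1/2)^(108/36) ≈ 0.125000; accumulation ratio R = 1/(1−f) ≈ 1.14286.
Loading dose to hit Cmax,ss on first dose: D_load = D_maint·R ≈ 550 × 1.14286 ≈ 628.57 mg.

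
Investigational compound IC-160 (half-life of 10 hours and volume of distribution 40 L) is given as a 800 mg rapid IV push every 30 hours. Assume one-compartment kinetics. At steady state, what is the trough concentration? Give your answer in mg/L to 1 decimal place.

τ = 30 h = 3 half-lives, so f = (1/2)^3 = 0.125.
At steady state, R = 1/(1 − 0.125) = 8/7.
Single-dose peak C₀ = D/Vd = 800/40 = 20 mg/L.
Steady-state peak Cmax,ss = C₀·R = 20 × 8/7 ≈ 22.857 mg/L.
Steady-state trough Cmin,ss = Cmax,ss·f ≈ 22.857 × 0.125 ≈ 2.857 mg/L.

2.9 mg/L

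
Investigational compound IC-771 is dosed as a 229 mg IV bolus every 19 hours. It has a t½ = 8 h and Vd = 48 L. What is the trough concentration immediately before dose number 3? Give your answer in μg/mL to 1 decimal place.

f = (1/2)^(τ/t½) = (1/2)^(19/8) ≈ 0.1928.
C₀ = D/Vd = 229/48 ≈ 4.771 μg/mL.
Before the 3rd dose, 2 doses have been given. Superposition: Cmin = C₀·(f + f²).
≈ 4.771 × (0.1928 + 0.0372) ≈ 4.771 × 0.2300 ≈ 1.097 μg/mL.

1.1 μg/mL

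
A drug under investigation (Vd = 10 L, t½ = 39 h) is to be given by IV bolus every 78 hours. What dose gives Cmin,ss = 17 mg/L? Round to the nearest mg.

510 mg

τ/t½ = 78/39 ≈ 2, so f = (1/2)^(78/39) ≈ 0.250000.
Cmin,ss = (D/Vd)·f/(1−f), so D = Cmin,ss·Vd·(1−f)/f.
D = 17 × 10 × (1−f)/f ≈ 17 × 10 × 3.00000 ≈ 510.00 mg.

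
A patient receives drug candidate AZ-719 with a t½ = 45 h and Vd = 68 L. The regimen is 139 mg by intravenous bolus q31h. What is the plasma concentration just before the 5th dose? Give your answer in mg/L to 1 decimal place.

f = (1/2)^(τ/t½) = (1/2)^(31/45) ≈ 0.6203.
C₀ = D/Vd = 139/68 ≈ 2.044 mg/L.
Before the 5th dose, 4 doses have been given. Superposition: Cmin = C₀·(f + f² + … + f^4).
≈ 2.044 × (0.6203 + 0.3848 + 0.2387 + 0.1480) ≈ 2.044 × 1.3918 ≈ 2.845 mg/L.

2.8 mg/L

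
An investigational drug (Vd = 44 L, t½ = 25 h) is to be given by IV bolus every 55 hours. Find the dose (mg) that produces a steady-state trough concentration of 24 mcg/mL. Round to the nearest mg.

3796 mg

τ/t½ = 55/25 ≈ 2.2, so f = (1/2)^(55/25) ≈ 0.217638.
Cmin,ss = (D/Vd)·f/(1−f), so D = Cmin,ss·Vd·(1−f)/f.
D = 24 × 44 × (1−f)/f ≈ 24 × 44 × 3.59479 ≈ 3796.10 mg.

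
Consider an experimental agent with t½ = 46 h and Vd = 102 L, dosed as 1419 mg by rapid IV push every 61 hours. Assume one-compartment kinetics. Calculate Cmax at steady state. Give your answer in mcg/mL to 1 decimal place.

23.1 mcg/mL

Over one 61-h interval, 61/46 ≈ 1.3261 half-lives elapse, leaving f ≈ 0.3988 of each dose.
At steady state, accumulation factor R = 1/(1 − e^(−kτ)) ≈ 1.6633.
Each bolus raises the concentration by D/Vd = 1419/102 ≈ 13.912 mcg/mL.
Cmax,ss = C₀/(1 − f) ≈ 13.912/0.6012 ≈ 23.140 mcg/mL.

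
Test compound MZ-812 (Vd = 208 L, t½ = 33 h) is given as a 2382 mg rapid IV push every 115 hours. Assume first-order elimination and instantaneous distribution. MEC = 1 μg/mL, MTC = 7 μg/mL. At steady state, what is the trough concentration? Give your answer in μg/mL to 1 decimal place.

1.1 μg/mL

Over one 115-h interval, 115/33 ≈ 3.4848 half-lives elapse, leaving f ≈ 0.0893 of each dose.
Accumulation ratio R = 1/(1 − f) ≈ 1/0.9107 ≈ 1.0981.
Single-dose peak C₀ = D/Vd = 2382/208 ≈ 11.452 μg/mL.
Steady-state peak Cmax,ss = C₀·R ≈ 11.452 × 1.0981 ≈ 12.575 μg/mL.
Steady-state trough Cmin,ss = Cmax,ss·f ≈ 12.575 × 0.0893 ≈ 1.123 μg/mL.
Trough 1.1 μg/mL vs MEC 1 μg/mL: adequate.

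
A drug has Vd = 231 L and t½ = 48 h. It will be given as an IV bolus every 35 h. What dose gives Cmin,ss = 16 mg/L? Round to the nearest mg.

2431 mg

τ/t½ = 35/48 ≈ 0.72917, so f = (1/2)^(35/48) ≈ 0.603252.
Cmin,ss = (D/Vd)·f/(1−f), so D = Cmin,ss·Vd·(1−f)/f.
D = 16 × 231 × (1−f)/f ≈ 16 × 231 × 0.65768 ≈ 2430.79 mg.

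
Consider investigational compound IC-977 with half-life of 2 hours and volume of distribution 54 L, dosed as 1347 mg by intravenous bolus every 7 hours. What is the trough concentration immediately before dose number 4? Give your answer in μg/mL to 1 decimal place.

2.4 μg/mL

f = (1/2)^(τ/t½) = (1/2)^(7/2) ≈ 0.0884.
C₀ = D/Vd = 1347/54 ≈ 24.944 μg/mL.
Before the 4th dose, 3 doses have been given. Superposition: Cmin = C₀·(f + f² + … + f^3).
≈ 24.944 × (0.0884 + 0.0078 + 0.0007) ≈ 24.944 × 0.0969 ≈ 2.417 μg/mL.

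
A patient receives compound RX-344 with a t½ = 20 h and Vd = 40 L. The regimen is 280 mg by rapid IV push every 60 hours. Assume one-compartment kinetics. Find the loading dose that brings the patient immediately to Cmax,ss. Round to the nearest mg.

320 mg

f = (1/2)^(60/20) ≈ 0.125000; accumulation ratio R = 1/(1−f) ≈ 1.14286.
Loading dose to hit Cmax,ss on first dose: D_load = D_maint·R ≈ 280 × 1.14286 ≈ 320.00 mg.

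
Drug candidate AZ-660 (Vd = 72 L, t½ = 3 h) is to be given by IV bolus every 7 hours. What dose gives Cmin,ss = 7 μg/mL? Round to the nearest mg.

2036 mg

τ/t½ = 7/3 ≈ 2.3333, so f = (1/2)^(7/3) ≈ 0.198425.
Cmin,ss = (D/Vd)·f/(1−f), so D = Cmin,ss·Vd·(1−f)/f.
D = 7 × 72 × (1−f)/f ≈ 7 × 72 × 4.03969 ≈ 2036.00 mg.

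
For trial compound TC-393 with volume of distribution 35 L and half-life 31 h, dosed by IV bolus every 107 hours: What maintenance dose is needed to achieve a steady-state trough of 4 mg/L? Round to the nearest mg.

τ/t½ = 107/31 ≈ 3.4516, so f = (1/2)^(107/31) ≈ 0.091403.
Cmin,ss = (D/Vd)·f/(1−f), so D = Cmin,ss·Vd·(1−f)/f.
D = 4 × 35 × (1−f)/f ≈ 4 × 35 × 9.94056 ≈ 1391.68 mg.

1392 mg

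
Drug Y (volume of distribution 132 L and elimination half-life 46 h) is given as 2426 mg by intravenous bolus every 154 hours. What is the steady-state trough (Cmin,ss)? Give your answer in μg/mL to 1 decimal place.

2.0 μg/mL

Over one 154-h interval, 154/46 ≈ 3.3478 half-lives elapse, leaving f ≈ 0.0982 of each dose.
Single-dose peak C₀ = D/Vd = 2426/132 ≈ 18.379 μg/mL.
Steady-state trough Cmin,ss = C₀·f/(1−f) ≈ 18.379 × 0.0982/0.9018 ≈ 2.001 μg/mL.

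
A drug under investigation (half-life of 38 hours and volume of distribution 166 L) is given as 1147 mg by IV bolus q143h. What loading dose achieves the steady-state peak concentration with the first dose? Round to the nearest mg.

1238 mg

f = (1/2)^(143/38) ≈ 0.073651; accumulation ratio R = 1/(1−f) ≈ 1.07951.
Loading dose to hit Cmax,ss on first dose: D_load = D_maint·R ≈ 1147 × 1.07951 ≈ 1238.20 mg.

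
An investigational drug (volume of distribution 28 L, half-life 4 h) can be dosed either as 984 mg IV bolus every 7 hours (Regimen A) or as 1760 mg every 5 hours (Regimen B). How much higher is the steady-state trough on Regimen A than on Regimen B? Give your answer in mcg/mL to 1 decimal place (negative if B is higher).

-30.7 mcg/mL

Regimen A: f = (1/2)^(7/4) ≈ 0.2973; Cmin,ss = (984/28)·f/(1−f) ≈ 14.868 mcg/mL.
Regimen B: f = (1/2)^(5/4) ≈ 0.4204; Cmin,ss = (1760/28)·f/(1−f) ≈ 45.592 mcg/mL.
Difference ≈ 14.868 − 45.592 ≈ -30.724 mcg/mL.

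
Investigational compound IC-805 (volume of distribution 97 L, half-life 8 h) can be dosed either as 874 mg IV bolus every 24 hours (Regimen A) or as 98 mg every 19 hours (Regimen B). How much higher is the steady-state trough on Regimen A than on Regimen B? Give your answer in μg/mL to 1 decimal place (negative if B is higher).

Regimen A: f = (1/2)^(24/8) ≈ 0.1250; Cmin,ss = (874/97)·f/(1−f) ≈ 1.287 μg/mL.
Regimen B: f = (1/2)^(19/8) ≈ 0.1928; Cmin,ss = (98/97)·f/(1−f) ≈ 0.241 μg/mL.
Difference ≈ 1.287 − 0.241 ≈ 1.046 μg/mL.

1.0 μg/mL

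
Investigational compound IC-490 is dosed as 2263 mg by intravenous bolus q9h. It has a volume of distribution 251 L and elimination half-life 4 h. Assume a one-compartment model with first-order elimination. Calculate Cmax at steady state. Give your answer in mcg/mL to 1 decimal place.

k = ln2/t½ = ln2/4 ≈ 0.173287 h⁻¹; fraction remaining f = e^(−kτ) = e^(−0.173287×9) ≈ 0.2102.
Accumulation ratio R = 1/(1 − f) ≈ 1/0.7898 ≈ 1.2661.
Each bolus raises the concentration by D/Vd = 2263/251 ≈ 9.016 mcg/mL.
Cmax,ss = C₀/(1 − f) ≈ 9.016/0.7898 ≈ 11.416 mcg/mL.

11.4 mcg/mL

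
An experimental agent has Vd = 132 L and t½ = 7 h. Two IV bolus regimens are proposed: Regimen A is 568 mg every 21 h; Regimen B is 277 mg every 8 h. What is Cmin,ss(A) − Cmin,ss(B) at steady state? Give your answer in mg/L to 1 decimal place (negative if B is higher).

-1.1 mg/L

Regimen A: f = (1/2)^(21/7) ≈ 0.1250; Cmin,ss = (568/132)·f/(1−f) ≈ 0.615 mg/L.
Regimen B: f = (1/2)^(8/7) ≈ 0.4529; Cmin,ss = (277/132)·f/(1−f) ≈ 1.737 mg/L.
Difference ≈ 0.615 − 1.737 ≈ -1.122 mg/L.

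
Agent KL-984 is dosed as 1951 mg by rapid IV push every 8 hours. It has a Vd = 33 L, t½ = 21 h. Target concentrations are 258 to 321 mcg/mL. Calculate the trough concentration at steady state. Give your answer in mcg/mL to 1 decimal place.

k = ln2/t½ = ln2/21 ≈ 0.033007 h⁻¹; fraction remaining f = e^(−kτ) = e^(−0.033007×8) ≈ 0.7679.
Accumulation ratio R = 1/(1 − f) ≈ 1/0.2321 ≈ 4.3085.
Each bolus raises the concentration by D/Vd = 1951/33 ≈ 59.121 mcg/mL.
Steady-state peak Cmax,ss = C₀·R ≈ 59.121 × 4.3085 ≈ 254.723 mcg/mL.
Steady-state trough Cmin,ss = Cmax,ss·f ≈ 254.723 × 0.7679 ≈ 195.602 mcg/mL.
Trough 195.6 mcg/mL vs MEC 258 mcg/mL: subtherapeutic.

195.6 mcg/mL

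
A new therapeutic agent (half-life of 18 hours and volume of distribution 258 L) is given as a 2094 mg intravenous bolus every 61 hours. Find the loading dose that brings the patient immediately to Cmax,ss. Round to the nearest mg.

f = (1/2)^(61/18) ≈ 0.095465; accumulation ratio R = 1/(1−f) ≈ 1.10554.
Loading dose to hit Cmax,ss on first dose: D_load = D_maint·R ≈ 2094 × 1.10554 ≈ 2315.00 mg.

2315 mg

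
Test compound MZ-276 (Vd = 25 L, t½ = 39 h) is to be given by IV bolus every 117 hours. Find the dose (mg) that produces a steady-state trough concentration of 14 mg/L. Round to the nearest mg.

τ/t½ = 117/39 ≈ 3, so f = (1/2)^(117/39) ≈ 0.125000.
Cmin,ss = (D/Vd)·f/(1−f), so D = Cmin,ss·Vd·(1−f)/f.
D = 14 × 25 × (1−f)/f ≈ 14 × 25 × 7.00000 ≈ 2450.00 mg.

2450 mg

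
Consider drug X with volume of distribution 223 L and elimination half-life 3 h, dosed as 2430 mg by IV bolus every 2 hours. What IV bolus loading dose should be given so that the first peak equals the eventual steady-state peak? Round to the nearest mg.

6567 mg

f = (1/2)^(2/3) ≈ 0.629961; accumulation ratio R = 1/(1−f) ≈ 2.70242.
Loading dose to hit Cmax,ss on first dose: D_load = D_maint·R ≈ 2430 × 2.70242 ≈ 6566.88 mg.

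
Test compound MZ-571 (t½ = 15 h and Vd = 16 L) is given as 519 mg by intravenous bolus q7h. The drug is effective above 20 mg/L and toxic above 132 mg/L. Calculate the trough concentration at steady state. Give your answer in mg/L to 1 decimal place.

k = ln2/t½ = ln2/15 ≈ 0.046210 h⁻¹; fraction remaining f = e^(−kτ) = e^(−0.046210×7) ≈ 0.7236.
Accumulation ratio R = 1/(1 − f) ≈ 1/0.2764 ≈ 3.6179.
Each bolus raises the concentration by D/Vd = 519/16 ≈ 32.438 mg/L.
Cmax,ss = C₀/(1 − f) ≈ 32.438/0.2764 ≈ 117.359 mg/L.
One interval later, Cmin,ss = Cmax,ss·e^(−kτ) ≈ 117.359 × 0.7236 ≈ 84.921 mg/L.
Trough 84.9 mg/L vs MEC 20 mg/L: adequate.

84.9 mg/L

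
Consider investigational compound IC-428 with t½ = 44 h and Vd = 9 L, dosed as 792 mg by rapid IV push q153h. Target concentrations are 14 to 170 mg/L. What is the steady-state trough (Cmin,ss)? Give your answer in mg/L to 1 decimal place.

τ/t½ = 153/44 ≈ 3.4773, so fraction remaining f = (1/2)^(153/44) ≈ 0.0898.
At steady state, accumulation factor R = 1/(1 − e^(−kτ)) ≈ 1.0987.
Single-dose peak C₀ = D/Vd = 792/9 ≈ 88.000 mg/L.
Steady-state peak Cmax,ss = C₀·R ≈ 88.000 × 1.0987 ≈ 96.686 mg/L.
Steady-state trough Cmin,ss = Cmax,ss·f ≈ 96.686 × 0.0898 ≈ 8.682 mg/L.
Trough 8.7 mg/L vs MEC 14 mg/L: subtherapeutic.

8.7 mg/L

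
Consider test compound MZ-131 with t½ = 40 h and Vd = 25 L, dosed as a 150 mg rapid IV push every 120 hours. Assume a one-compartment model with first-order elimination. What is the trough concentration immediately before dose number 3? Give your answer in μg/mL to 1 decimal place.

0.8 μg/mL

f = (1/2)^(τ/t½) = (1/2)^(120/40) ≈ 0.1250.
C₀ = D/Vd = 150/25 ≈ 6.000 μg/mL.
Before the 3rd dose, 2 doses have been given. Superposition: Cmin = C₀·(f + f²).
≈ 6.000 × (0.1250 + 0.0156) ≈ 6.000 × 0.1406 ≈ 0.844 μg/mL.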